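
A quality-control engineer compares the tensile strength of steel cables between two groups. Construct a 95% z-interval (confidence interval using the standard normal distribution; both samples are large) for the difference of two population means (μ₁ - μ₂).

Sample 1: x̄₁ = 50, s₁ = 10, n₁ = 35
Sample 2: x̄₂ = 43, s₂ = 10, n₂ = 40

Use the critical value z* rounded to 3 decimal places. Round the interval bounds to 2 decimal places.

Both samples are large (n₁ = 35 ≥ 30, n₂ = 40 ≥ 30), so a z-interval for the difference of means applies.

Point estimate: x̄₁ - x̄₂ = 50 - 43 = 7

Standard error: SE = √(s₁²/n₁ + s₂²/n₂)
= √(10²/35 + 10²/40)
= √(2.857143 + 2.500000)
= 2.314550

For 95% confidence, z* = 1.96 (from standard normal table)
Margin of error: E = z* × SE = 1.96 × 2.314550 = 4.5365

Z-interval: (x̄₁ - x̄₂) ± E = 7 ± 4.5365 = (2.4635, 11.5365)

Rounded to 2 decimal places:

(2.46, 11.54)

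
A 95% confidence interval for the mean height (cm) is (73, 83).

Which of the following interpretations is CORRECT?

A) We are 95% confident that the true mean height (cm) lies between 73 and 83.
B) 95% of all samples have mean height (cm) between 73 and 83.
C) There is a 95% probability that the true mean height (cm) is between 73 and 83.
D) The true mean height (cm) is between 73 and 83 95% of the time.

A confidence interval represents our confidence in the procedure, not a probability statement about the parameter.

Key concept: If we repeated this sampling process many times and computed a 95% CI each time, about 95% of those intervals would contain the true population parameter.

For this specific interval (73, 83):
- Midpoint (point estimate): 78
- Margin of error: 5

The correct interpretation is the one stating confidence that the true parameter lies in the interval — option A.

A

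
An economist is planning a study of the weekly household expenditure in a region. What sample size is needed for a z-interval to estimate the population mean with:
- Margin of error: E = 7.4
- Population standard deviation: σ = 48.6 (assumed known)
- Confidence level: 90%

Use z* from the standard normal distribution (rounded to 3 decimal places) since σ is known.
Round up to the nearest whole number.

Using z* since population σ is known (z-interval formula).

For 90% confidence, z* = 1.645 (from standard normal table)

Sample size formula for z-interval: n = (z*σ/E)²

n = (1.645 × 48.6 / 7.4)²
  = (10.803649)²
  = 116.7188

Round up to the nearest whole number: n = 117

117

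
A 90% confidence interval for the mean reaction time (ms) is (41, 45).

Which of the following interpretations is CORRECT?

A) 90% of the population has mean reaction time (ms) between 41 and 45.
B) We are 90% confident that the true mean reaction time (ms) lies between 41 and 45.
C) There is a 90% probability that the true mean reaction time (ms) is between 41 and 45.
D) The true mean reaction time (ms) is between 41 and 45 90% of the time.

A confidence interval represents our confidence in the procedure, not a probability statement about the parameter.

Key concept: If we repeated this sampling process many times and computed a 90% CI each time, about 90% of those intervals would contain the true population parameter.

For this specific interval (41, 45):
- Midpoint (point estimate): 43
- Margin of error: 2

The correct interpretation is the one stating confidence that the true parameter lies in the interval — option B.

B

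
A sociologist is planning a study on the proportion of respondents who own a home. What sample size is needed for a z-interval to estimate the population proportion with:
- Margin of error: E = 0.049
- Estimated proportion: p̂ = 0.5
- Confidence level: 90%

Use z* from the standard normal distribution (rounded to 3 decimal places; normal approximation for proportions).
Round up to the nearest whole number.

Using z* for proportion z-interval (normal approximation).

For 90% confidence, z* = 1.645 (from standard normal table)

Sample size formula for proportion z-interval: n = z*²p̂(1-p̂)/E²

n = 1.645² × 0.5 × 0.5 / 0.049²
  = 2.706025 × 0.25 / 0.002401
  = 281.7602

Round up to the nearest whole number: n = 282

282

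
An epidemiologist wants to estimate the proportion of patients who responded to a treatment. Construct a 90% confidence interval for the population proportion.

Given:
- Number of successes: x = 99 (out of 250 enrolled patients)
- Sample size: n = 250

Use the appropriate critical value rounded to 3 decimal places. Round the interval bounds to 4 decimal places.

Sample proportion: p̂ = 99/250 = 0.396000

Check conditions for normal approximation:
  np̂ = 99 ≥ 10 ✓
  n(1-p̂) = 151 ≥ 10 ✓

The sample is large enough, so use a z-interval (normal approximation) for the proportion.

For 90% confidence, z* = 1.645 (from standard normal table)

Standard error: SE = √(p̂(1-p̂)/n) = √(0.396000×0.604000/250) = 0.03093115

Margin of error: E = z* × SE = 1.645 × 0.03093115 = 0.050882

Z-interval: p̂ ± E = 0.396000 ± 0.050882 = (0.345118, 0.446882)

Rounded to 4 decimal places:

(0.3451, 0.4469)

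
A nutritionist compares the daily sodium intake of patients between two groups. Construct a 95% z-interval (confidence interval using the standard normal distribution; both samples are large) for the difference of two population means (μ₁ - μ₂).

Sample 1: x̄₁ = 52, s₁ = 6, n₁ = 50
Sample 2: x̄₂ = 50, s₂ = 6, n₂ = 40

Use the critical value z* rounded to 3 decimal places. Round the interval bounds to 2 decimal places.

Both samples are large (n₁ = 50 ≥ 30, n₂ = 40 ≥ 30), so a z-interval for the difference of means applies.

Point estimate: x̄₁ - x̄₂ = 52 - 50 = 2

Standard error: SE = √(s₁²/n₁ + s₂²/n₂)
= √(6²/50 + 6²/40)
= √(0.720000 + 0.900000)
= 1.272792

For 95% confidence, z* = 1.96 (from standard normal table)
Margin of error: E = z* × SE = 1.96 × 1.272792 = 2.4947

Z-interval: (x̄₁ - x̄₂) ± E = 2 ± 2.4947 = (-0.4947, 4.4947)

Rounded to 2 decimal places:

(-0.49, 4.49)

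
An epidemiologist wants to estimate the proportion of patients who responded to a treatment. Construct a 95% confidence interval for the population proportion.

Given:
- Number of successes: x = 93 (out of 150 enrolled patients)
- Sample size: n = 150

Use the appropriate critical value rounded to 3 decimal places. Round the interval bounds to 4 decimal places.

Sample proportion: p̂ = 93/150 = 0.620000

Check conditions for normal approximation:
  np̂ = 93 ≥ 10 ✓
  n(1-p̂) = 57 ≥ 10 ✓

The sample is large enough, so use a z-interval (normal approximation) for the proportion.

For 95% confidence, z* = 1.96 (from standard normal table)

Standard error: SE = √(p̂(1-p̂)/n) = √(0.620000×0.380000/150) = 0.03963164

Margin of error: E = z* × SE = 1.96 × 0.03963164 = 0.077678

Z-interval: p̂ ± E = 0.620000 ± 0.077678 = (0.542322, 0.697678)

Rounded to 4 decimal places:

(0.5423, 0.6977)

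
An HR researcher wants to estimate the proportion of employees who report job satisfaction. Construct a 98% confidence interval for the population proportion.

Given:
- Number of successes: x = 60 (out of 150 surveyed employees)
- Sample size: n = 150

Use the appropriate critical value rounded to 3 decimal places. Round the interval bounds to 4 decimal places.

Sample proportion: p̂ = 60/150 = 0.400000

Check conditions for normal approximation:
  np̂ = 60 ≥ 10 ✓
  n(1-p̂) = 90 ≥ 10 ✓

The sample is large enough, so use a z-interval (normal approximation) for the proportion.

For 98% confidence, z* = 2.326 (from standard normal table)

Standard error: SE = √(p̂(1-p̂)/n) = √(0.400000×0.600000/150) = 0.04000000

Margin of error: E = z* × SE = 2.326 × 0.04000000 = 0.093040

Z-interval: p̂ ± E = 0.400000 ± 0.093040 = (0.306960, 0.493040)

Rounded to 4 decimal places:

(0.3070, 0.4930)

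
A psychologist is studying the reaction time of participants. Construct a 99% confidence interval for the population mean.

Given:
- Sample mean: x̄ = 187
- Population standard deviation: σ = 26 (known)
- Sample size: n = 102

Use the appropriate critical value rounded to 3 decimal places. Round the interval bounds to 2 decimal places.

The population standard deviation σ is known, so use a z-interval (standard normal critical value).

For 99% confidence, z* = 2.576 (from standard normal table)

Standard error: SE = σ/√n = 26/√102 = 2.574384

Margin of error: E = z* × SE = 2.576 × 2.574384 = 6.6316

Z-interval: x̄ ± E = 187 ± 6.6316 = (180.3684, 193.6316)

Rounded to 2 decimal places:

(180.37, 193.63)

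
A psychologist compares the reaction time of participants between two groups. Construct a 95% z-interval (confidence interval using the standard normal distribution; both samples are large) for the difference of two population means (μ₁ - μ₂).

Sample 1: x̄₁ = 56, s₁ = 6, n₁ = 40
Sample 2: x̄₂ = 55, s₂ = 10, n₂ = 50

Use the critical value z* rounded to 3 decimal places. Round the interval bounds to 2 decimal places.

Both samples are large (n₁ = 40 ≥ 30, n₂ = 50 ≥ 30), so a z-interval for the difference of means applies.

Point estimate: x̄₁ - x̄₂ = 56 - 55 = 1

Standard error: SE = √(s₁²/n₁ + s₂²/n₂)
= √(6²/40 + 10²/50)
= √(0.900000 + 2.000000)
= 1.702939

For 95% confidence, z* = 1.96 (from standard normal table)
Margin of error: E = z* × SE = 1.96 × 1.702939 = 3.3378

Z-interval: (x̄₁ - x̄₂) ± E = 1 ± 3.3378 = (-2.3378, 4.3378)

Rounded to 2 decimal places:

(-2.34, 4.34)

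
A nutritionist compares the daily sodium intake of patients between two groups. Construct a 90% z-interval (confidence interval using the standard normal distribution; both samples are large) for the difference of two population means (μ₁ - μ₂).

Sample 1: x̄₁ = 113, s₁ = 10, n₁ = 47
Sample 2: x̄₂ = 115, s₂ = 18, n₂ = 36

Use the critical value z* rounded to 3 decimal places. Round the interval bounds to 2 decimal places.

Both samples are large (n₁ = 47 ≥ 30, n₂ = 36 ≥ 30), so a z-interval for the difference of means applies.

Point estimate: x̄₁ - x̄₂ = 113 - 115 = -2

Standard error: SE = √(s₁²/n₁ + s₂²/n₂)
= √(10²/47 + 18²/36)
= √(2.127660 + 9.000000)
= 3.335815

For 90% confidence, z* = 1.645 (from standard normal table)
Margin of error: E = z* × SE = 1.645 × 3.335815 = 5.4874

Z-interval: (x̄₁ - x̄₂) ± E = -2 ± 5.4874 = (-7.4874, 3.4874)

Rounded to 2 decimal places:

(-7.49, 3.49)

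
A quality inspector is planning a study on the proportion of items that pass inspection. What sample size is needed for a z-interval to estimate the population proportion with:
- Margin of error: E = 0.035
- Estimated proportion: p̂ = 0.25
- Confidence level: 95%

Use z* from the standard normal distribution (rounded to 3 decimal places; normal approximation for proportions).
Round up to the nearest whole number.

Using z* for proportion z-interval (normal approximation).

For 95% confidence, z* = 1.96 (from standard normal table)

Sample size formula for proportion z-interval: n = z*²p̂(1-p̂)/E²

n = 1.96² × 0.25 × 0.75 / 0.035²
  = 3.8416 × 0.1875 / 0.001225
  = 588 (exactly)

This is already a whole number, so no rounding up is needed: n = 588

588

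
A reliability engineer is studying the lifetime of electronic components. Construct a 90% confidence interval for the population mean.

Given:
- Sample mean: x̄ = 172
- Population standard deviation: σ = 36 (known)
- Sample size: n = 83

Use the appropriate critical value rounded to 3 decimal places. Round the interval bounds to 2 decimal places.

The population standard deviation σ is known, so use a z-interval (standard normal critical value).

For 90% confidence, z* = 1.645 (from standard normal table)

Standard error: SE = σ/√n = 36/√83 = 3.951513

Margin of error: E = z* × SE = 1.645 × 3.951513 = 6.5002

Z-interval: x̄ ± E = 172 ± 6.5002 = (165.4998, 178.5002)

Rounded to 2 decimal places:

(165.50, 178.50)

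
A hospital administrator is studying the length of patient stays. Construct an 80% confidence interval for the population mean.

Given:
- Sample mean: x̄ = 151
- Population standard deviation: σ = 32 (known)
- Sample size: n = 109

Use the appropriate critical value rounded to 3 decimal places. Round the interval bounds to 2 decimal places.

The population standard deviation σ is known, so use a z-interval (standard normal critical value).

For 80% confidence, z* = 1.282 (from standard normal table)

Standard error: SE = σ/√n = 32/√109 = 3.065044

Margin of error: E = z* × SE = 1.282 × 3.065044 = 3.9294

Z-interval: x̄ ± E = 151 ± 3.9294 = (147.0706, 154.9294)

Rounded to 2 decimal places:

(147.07, 154.93)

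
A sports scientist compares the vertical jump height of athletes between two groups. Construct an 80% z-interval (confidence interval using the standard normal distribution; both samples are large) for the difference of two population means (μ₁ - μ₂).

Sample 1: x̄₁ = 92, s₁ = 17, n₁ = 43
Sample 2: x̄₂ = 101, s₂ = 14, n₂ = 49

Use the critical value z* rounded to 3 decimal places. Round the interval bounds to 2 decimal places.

Both samples are large (n₁ = 43 ≥ 30, n₂ = 49 ≥ 30), so a z-interval for the difference of means applies.

Point estimate: x̄₁ - x̄₂ = 92 - 101 = -9

Standard error: SE = √(s₁²/n₁ + s₂²/n₂)
= √(17²/43 + 14²/49)
= √(6.720930 + 4.000000)
= 3.274283

For 80% confidence, z* = 1.282 (from standard normal table)
Margin of error: E = z* × SE = 1.282 × 3.274283 = 4.1976

Z-interval: (x̄₁ - x̄₂) ± E = -9 ± 4.1976 = (-13.1976, -4.8024)

Rounded to 2 decimal places:

(-13.20, -4.80)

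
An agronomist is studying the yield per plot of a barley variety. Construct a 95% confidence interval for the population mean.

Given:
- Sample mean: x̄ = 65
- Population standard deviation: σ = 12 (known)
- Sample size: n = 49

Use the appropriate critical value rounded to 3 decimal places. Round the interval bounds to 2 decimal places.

The population standard deviation σ is known, so use a z-interval (standard normal critical value).

For 95% confidence, z* = 1.96 (from standard normal table)

Standard error: SE = σ/√n = 12/√49 = 1.714286

Margin of error: E = z* × SE = 1.96 × 1.714286 = 3.3600

Z-interval: x̄ ± E = 65 ± 3.3600 = (61.6400, 68.3600)

Rounded to 2 decimal places:

(61.64, 68.36)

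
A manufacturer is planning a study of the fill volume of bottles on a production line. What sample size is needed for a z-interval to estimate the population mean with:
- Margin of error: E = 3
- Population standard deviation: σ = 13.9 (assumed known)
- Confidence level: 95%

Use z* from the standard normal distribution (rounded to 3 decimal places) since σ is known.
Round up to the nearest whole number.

Using z* since population σ is known (z-interval formula).

For 95% confidence, z* = 1.96 (from standard normal table)

Sample size formula for z-interval: n = (z*σ/E)²

n = (1.96 × 13.9 / 3)²
  = (9.081333)²
  = 82.4706

Round up to the nearest whole number: n = 83

83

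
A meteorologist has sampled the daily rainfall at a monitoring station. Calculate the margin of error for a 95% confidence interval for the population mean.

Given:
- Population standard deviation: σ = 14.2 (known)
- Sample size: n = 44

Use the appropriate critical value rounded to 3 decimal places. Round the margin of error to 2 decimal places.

The population standard deviation σ is known, so use the z-interval margin of error formula.

For 95% confidence, z* = 1.96 (from standard normal table)

Margin of error formula for z-interval: E = z* × σ/√n

E = 1.96 × 14.2/√44
  = 1.96 × 2.140731
  = 4.1958

Rounded to 2 decimal places:

4.20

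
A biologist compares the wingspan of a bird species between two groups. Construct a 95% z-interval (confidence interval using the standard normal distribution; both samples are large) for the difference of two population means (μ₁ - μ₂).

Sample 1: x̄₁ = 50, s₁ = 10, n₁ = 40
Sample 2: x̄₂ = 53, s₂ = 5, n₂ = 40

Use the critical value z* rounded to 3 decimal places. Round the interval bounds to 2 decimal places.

Both samples are large (n₁ = 40 ≥ 30, n₂ = 40 ≥ 30), so a z-interval for the difference of means applies.

Point estimate: x̄₁ - x̄₂ = 50 - 53 = -3

Standard error: SE = √(s₁²/n₁ + s₂²/n₂)
= √(10²/40 + 5²/40)
= √(2.500000 + 0.625000)
= 1.767767

For 95% confidence, z* = 1.96 (from standard normal table)
Margin of error: E = z* × SE = 1.96 × 1.767767 = 3.4648

Z-interval: (x̄₁ - x̄₂) ± E = -3 ± 3.4648 = (-6.4648, 0.4648)

Rounded to 2 decimal places:

(-6.46, 0.46)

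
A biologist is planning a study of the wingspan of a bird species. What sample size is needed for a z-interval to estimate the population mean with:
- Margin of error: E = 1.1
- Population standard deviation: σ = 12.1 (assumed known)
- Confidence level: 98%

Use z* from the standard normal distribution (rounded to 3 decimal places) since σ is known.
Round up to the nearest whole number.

Using z* since population σ is known (z-interval formula).

For 98% confidence, z* = 2.326 (from standard normal table)

Sample size formula for z-interval: n = (z*σ/E)²

n = (2.326 × 12.1 / 1.1)²
  = (25.586000)²
  = 654.6434

Round up to the nearest whole number: n = 655

655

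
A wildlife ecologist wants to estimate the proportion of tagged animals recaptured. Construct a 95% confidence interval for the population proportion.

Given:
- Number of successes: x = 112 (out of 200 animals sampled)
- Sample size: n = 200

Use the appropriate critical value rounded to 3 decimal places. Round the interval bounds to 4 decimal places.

Sample proportion: p̂ = 112/200 = 0.560000

Check conditions for normal approximation:
  np̂ = 112 ≥ 10 ✓
  n(1-p̂) = 88 ≥ 10 ✓

The sample is large enough, so use a z-interval (normal approximation) for the proportion.

For 95% confidence, z* = 1.96 (from standard normal table)

Standard error: SE = √(p̂(1-p̂)/n) = √(0.560000×0.440000/200) = 0.03509986

Margin of error: E = z* × SE = 1.96 × 0.03509986 = 0.068796

Z-interval: p̂ ± E = 0.560000 ± 0.068796 = (0.491204, 0.628796)

Rounded to 4 decimal places:

(0.4912, 0.6288)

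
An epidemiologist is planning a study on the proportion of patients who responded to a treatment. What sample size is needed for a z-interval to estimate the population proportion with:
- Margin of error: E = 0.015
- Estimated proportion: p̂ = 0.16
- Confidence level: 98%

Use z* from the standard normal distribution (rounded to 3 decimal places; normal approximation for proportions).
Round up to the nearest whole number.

Using z* for proportion z-interval (normal approximation).

For 98% confidence, z* = 2.326 (from standard normal table)

Sample size formula for proportion z-interval: n = z*²p̂(1-p̂)/E²

n = 2.326² × 0.16 × 0.84 / 0.015²
  = 5.410276 × 0.1344 / 0.000225
  = 3231.7382

Round up to the nearest whole number: n = 3232

3232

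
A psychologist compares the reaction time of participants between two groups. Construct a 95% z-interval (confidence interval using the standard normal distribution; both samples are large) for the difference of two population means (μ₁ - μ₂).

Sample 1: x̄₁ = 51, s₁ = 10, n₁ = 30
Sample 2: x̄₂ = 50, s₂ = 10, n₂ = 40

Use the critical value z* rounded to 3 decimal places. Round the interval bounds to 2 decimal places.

Both samples are large (n₁ = 30 ≥ 30, n₂ = 40 ≥ 30), so a z-interval for the difference of means applies.

Point estimate: x̄₁ - x̄₂ = 51 - 50 = 1

Standard error: SE = √(s₁²/n₁ + s₂²/n₂)
= √(10²/30 + 10²/40)
= √(3.333333 + 2.500000)
= 2.415229

For 95% confidence, z* = 1.96 (from standard normal table)
Margin of error: E = z* × SE = 1.96 × 2.415229 = 4.7338

Z-interval: (x̄₁ - x̄₂) ± E = 1 ± 4.7338 = (-3.7338, 5.7338)

Rounded to 2 decimal places:

(-3.73, 5.73)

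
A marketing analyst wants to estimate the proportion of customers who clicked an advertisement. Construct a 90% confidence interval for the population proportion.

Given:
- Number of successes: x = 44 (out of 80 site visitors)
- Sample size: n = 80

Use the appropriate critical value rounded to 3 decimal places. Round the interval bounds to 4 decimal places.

Sample proportion: p̂ = 44/80 = 0.550000

Check conditions for normal approximation:
  np̂ = 44 ≥ 10 ✓
  n(1-p̂) = 36 ≥ 10 ✓

The sample is large enough, so use a z-interval (normal approximation) for the proportion.

For 90% confidence, z* = 1.645 (from standard normal table)

Standard error: SE = √(p̂(1-p̂)/n) = √(0.550000×0.450000/80) = 0.05562149

Margin of error: E = z* × SE = 1.645 × 0.05562149 = 0.091497

Z-interval: p̂ ± E = 0.550000 ± 0.091497 = (0.458503, 0.641497)

Rounded to 4 decimal places:

(0.4585, 0.6415)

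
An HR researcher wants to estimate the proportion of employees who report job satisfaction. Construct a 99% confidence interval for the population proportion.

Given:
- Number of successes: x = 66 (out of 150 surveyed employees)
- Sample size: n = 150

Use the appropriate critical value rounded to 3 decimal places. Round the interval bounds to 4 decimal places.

Sample proportion: p̂ = 66/150 = 0.440000

Check conditions for normal approximation:
  np̂ = 66 ≥ 10 ✓
  n(1-p̂) = 84 ≥ 10 ✓

The sample is large enough, so use a z-interval (normal approximation) for the proportion.

For 99% confidence, z* = 2.576 (from standard normal table)

Standard error: SE = √(p̂(1-p̂)/n) = √(0.440000×0.560000/150) = 0.04052982

Margin of error: E = z* × SE = 2.576 × 0.04052982 = 0.104405

Z-interval: p̂ ± E = 0.440000 ± 0.104405 = (0.335595, 0.544405)

Rounded to 4 decimal places:

(0.3356, 0.5444)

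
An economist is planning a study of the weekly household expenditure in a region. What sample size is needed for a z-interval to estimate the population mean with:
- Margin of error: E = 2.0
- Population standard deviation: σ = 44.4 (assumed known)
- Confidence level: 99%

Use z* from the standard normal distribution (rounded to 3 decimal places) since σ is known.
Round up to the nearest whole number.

Using z* since population σ is known (z-interval formula).

For 99% confidence, z* = 2.576 (from standard normal table)

Sample size formula for z-interval: n = (z*σ/E)²

n = (2.576 × 44.4 / 2.0)²
  = (57.187200)²
  = 3270.3758

Round up to the nearest whole number: n = 3271

3271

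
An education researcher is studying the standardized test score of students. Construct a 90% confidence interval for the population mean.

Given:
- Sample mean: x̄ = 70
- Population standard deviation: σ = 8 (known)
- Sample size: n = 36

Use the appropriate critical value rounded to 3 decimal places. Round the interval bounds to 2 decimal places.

The population standard deviation σ is known, so use a z-interval (standard normal critical value).

For 90% confidence, z* = 1.645 (from standard normal table)

Standard error: SE = σ/√n = 8/√36 = 1.333333

Margin of error: E = z* × SE = 1.645 × 1.333333 = 2.1933

Z-interval: x̄ ± E = 70 ± 2.1933 = (67.8067, 72.1933)

Rounded to 2 decimal places:

(67.81, 72.19)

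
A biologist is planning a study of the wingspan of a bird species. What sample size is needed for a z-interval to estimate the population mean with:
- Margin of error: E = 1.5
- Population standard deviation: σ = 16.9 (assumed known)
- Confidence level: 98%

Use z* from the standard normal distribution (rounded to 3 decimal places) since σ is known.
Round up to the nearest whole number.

Using z* since population σ is known (z-interval formula).

For 98% confidence, z* = 2.326 (from standard normal table)

Sample size formula for z-interval: n = (z*σ/E)²

n = (2.326 × 16.9 / 1.5)²
  = (26.206267)²
  = 686.7684

Round up to the nearest whole number: n = 687

687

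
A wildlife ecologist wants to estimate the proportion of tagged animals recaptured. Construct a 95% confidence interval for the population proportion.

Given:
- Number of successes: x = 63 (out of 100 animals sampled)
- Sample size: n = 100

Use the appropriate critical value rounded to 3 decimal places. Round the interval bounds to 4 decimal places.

Sample proportion: p̂ = 63/100 = 0.630000

Check conditions for normal approximation:
  np̂ = 63 ≥ 10 ✓
  n(1-p̂) = 37 ≥ 10 ✓

The sample is large enough, so use a z-interval (normal approximation) for the proportion.

For 95% confidence, z* = 1.96 (from standard normal table)

Standard error: SE = √(p̂(1-p̂)/n) = √(0.630000×0.370000/100) = 0.04828043

Margin of error: E = z* × SE = 1.96 × 0.04828043 = 0.094630

Z-interval: p̂ ± E = 0.630000 ± 0.094630 = (0.535370, 0.724630)

Rounded to 4 decimal places:

(0.5354, 0.7246)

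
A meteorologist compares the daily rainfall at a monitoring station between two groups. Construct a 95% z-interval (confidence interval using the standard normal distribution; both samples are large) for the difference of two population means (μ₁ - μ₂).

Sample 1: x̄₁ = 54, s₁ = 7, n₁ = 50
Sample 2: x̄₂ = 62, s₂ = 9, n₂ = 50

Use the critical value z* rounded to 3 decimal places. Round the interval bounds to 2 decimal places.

Both samples are large (n₁ = 50 ≥ 30, n₂ = 50 ≥ 30), so a z-interval for the difference of means applies.

Point estimate: x̄₁ - x̄₂ = 54 - 62 = -8

Standard error: SE = √(s₁²/n₁ + s₂²/n₂)
= √(7²/50 + 9²/50)
= √(0.980000 + 1.620000)
= 1.612452

For 95% confidence, z* = 1.96 (from standard normal table)
Margin of error: E = z* × SE = 1.96 × 1.612452 = 3.1604

Z-interval: (x̄₁ - x̄₂) ± E = -8 ± 3.1604 = (-11.1604, -4.8396)

Rounded to 2 decimal places:

(-11.16, -4.84)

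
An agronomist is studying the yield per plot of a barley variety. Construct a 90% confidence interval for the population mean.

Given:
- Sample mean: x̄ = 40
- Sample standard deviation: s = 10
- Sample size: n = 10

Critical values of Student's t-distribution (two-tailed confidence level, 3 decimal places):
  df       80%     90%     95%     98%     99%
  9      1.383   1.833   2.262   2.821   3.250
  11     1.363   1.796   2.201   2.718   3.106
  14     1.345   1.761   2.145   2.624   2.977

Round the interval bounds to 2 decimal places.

The population standard deviation σ is unknown (only the sample standard deviation s is given), so use a t-interval with df = n - 1 = 10 - 1 = 9.

For 90% confidence with df = 9, t* = 1.833 (from t-table)

Standard error: SE = s/√n = 10/√10 = 3.162278

Margin of error: E = t* × SE = 1.833 × 3.162278 = 5.7965

T-interval: x̄ ± E = 40 ± 5.7965 = (34.2035, 45.7965)

Rounded to 2 decimal places:

(34.20, 45.80)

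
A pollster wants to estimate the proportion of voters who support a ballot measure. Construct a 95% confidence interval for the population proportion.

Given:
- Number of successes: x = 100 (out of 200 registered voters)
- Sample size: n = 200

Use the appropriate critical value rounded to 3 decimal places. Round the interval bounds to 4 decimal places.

Sample proportion: p̂ = 100/200 = 0.500000

Check conditions for normal approximation:
  np̂ = 100 ≥ 10 ✓
  n(1-p̂) = 100 ≥ 10 ✓

The sample is large enough, so use a z-interval (normal approximation) for the proportion.

For 95% confidence, z* = 1.96 (from standard normal table)

Standard error: SE = √(p̂(1-p̂)/n) = √(0.500000×0.500000/200) = 0.03535534

Margin of error: E = z* × SE = 1.96 × 0.03535534 = 0.069296

Z-interval: p̂ ± E = 0.500000 ± 0.069296 = (0.430704, 0.569296)

Rounded to 4 decimal places:

(0.4307, 0.5693)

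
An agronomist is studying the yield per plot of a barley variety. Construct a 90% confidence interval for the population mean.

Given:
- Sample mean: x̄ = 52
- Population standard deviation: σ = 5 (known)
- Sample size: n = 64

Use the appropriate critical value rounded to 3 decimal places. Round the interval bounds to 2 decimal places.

The population standard deviation σ is known, so use a z-interval (standard normal critical value).

For 90% confidence, z* = 1.645 (from standard normal table)

Standard error: SE = σ/√n = 5/√64 = 0.625000

Margin of error: E = z* × SE = 1.645 × 0.625000 = 1.0281

Z-interval: x̄ ± E = 52 ± 1.0281 = (50.9719, 53.0281)

Rounded to 2 decimal places:

(50.97, 53.03)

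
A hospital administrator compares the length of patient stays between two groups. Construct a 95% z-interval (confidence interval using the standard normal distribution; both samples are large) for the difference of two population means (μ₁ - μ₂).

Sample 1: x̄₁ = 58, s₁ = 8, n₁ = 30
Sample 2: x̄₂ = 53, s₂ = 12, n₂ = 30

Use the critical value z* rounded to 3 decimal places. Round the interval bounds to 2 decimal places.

Both samples are large (n₁ = 30 ≥ 30, n₂ = 30 ≥ 30), so a z-interval for the difference of means applies.

Point estimate: x̄₁ - x̄₂ = 58 - 53 = 5

Standard error: SE = √(s₁²/n₁ + s₂²/n₂)
= √(8²/30 + 12²/30)
= √(2.133333 + 4.800000)
= 2.633122

For 95% confidence, z* = 1.96 (from standard normal table)
Margin of error: E = z* × SE = 1.96 × 2.633122 = 5.1609

Z-interval: (x̄₁ - x̄₂) ± E = 5 ± 5.1609 = (-0.1609, 10.1609)

Rounded to 2 decimal places:

(-0.16, 10.16)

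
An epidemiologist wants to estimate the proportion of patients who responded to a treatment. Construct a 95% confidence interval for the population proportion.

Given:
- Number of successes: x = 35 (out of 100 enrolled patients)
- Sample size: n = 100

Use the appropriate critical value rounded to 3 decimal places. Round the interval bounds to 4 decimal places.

Sample proportion: p̂ = 35/100 = 0.350000

Check conditions for normal approximation:
  np̂ = 35 ≥ 10 ✓
  n(1-p̂) = 65 ≥ 10 ✓

The sample is large enough, so use a z-interval (normal approximation) for the proportion.

For 95% confidence, z* = 1.96 (from standard normal table)

Standard error: SE = √(p̂(1-p̂)/n) = √(0.350000×0.650000/100) = 0.04769696

Margin of error: E = z* × SE = 1.96 × 0.04769696 = 0.093486

Z-interval: p̂ ± E = 0.350000 ± 0.093486 = (0.256514, 0.443486)

Rounded to 4 decimal places:

(0.2565, 0.4435)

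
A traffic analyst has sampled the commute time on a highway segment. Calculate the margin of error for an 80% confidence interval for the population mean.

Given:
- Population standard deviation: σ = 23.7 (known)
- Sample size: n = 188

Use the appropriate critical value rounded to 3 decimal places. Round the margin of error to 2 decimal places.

The population standard deviation σ is known, so use the z-interval margin of error formula.

For 80% confidence, z* = 1.282 (from standard normal table)

Margin of error formula for z-interval: E = z* × σ/√n

E = 1.282 × 23.7/√188
  = 1.282 × 1.728500
  = 2.2159

Rounded to 2 decimal places:

2.22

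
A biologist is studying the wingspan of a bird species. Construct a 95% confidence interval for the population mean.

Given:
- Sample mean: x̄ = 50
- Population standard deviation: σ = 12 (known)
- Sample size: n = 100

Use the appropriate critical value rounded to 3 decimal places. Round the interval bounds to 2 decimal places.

The population standard deviation σ is known, so use a z-interval (standard normal critical value).

For 95% confidence, z* = 1.96 (from standard normal table)

Standard error: SE = σ/√n = 12/√100 = 1.200000

Margin of error: E = z* × SE = 1.96 × 1.200000 = 2.3520

Z-interval: x̄ ± E = 50 ± 2.3520 = (47.6480, 52.3520)

Rounded to 2 decimal places:

(47.65, 52.35)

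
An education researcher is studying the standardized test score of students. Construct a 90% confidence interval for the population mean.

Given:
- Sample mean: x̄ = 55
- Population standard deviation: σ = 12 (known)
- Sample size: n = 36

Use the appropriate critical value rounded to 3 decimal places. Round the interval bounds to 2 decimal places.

The population standard deviation σ is known, so use a z-interval (standard normal critical value).

For 90% confidence, z* = 1.645 (from standard normal table)

Standard error: SE = σ/√n = 12/√36 = 2.000000

Margin of error: E = z* × SE = 1.645 × 2.000000 = 3.2900

Z-interval: x̄ ± E = 55 ± 3.2900 = (51.7100, 58.2900)

Rounded to 2 decimal places:

(51.71, 58.29)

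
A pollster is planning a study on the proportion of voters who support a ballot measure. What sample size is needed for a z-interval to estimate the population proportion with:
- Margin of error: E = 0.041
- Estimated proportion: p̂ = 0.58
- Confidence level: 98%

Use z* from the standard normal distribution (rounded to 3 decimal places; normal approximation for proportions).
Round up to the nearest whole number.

Using z* for proportion z-interval (normal approximation).

For 98% confidence, z* = 2.326 (from standard normal table)

Sample size formula for proportion z-interval: n = z*²p̂(1-p̂)/E²

n = 2.326² × 0.58 × 0.42 / 0.041²
  = 5.410276 × 0.2436 / 0.001681
  = 784.0233

Round up to the nearest whole number: n = 785

785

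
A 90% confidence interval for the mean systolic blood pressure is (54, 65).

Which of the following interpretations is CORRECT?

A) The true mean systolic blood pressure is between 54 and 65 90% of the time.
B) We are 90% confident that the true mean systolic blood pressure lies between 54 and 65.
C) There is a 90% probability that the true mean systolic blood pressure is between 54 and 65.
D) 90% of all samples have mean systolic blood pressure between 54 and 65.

A confidence interval represents our confidence in the procedure, not a probability statement about the parameter.

Key concept: If we repeated this sampling process many times and computed a 90% CI each time, about 90% of those intervals would contain the true population parameter.

For this specific interval (54, 65):
- Midpoint (point estimate): 59.5
- Margin of error: 5.5

The correct interpretation is the one stating confidence that the true parameter lies in the interval — option B.

B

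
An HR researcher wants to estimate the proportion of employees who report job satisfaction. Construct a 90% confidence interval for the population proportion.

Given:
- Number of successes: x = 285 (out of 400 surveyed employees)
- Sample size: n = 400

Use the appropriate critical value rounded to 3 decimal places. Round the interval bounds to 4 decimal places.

Sample proportion: p̂ = 285/400 = 0.712500

Check conditions for normal approximation:
  np̂ = 285 ≥ 10 ✓
  n(1-p̂) = 115 ≥ 10 ✓

The sample is large enough, so use a z-interval (normal approximation) for the proportion.

For 90% confidence, z* = 1.645 (from standard normal table)

Standard error: SE = √(p̂(1-p̂)/n) = √(0.712500×0.287500/400) = 0.02262983

Margin of error: E = z* × SE = 1.645 × 0.02262983 = 0.037226

Z-interval: p̂ ± E = 0.712500 ± 0.037226 = (0.675274, 0.749726)

Rounded to 4 decimal places:

(0.6753, 0.7497)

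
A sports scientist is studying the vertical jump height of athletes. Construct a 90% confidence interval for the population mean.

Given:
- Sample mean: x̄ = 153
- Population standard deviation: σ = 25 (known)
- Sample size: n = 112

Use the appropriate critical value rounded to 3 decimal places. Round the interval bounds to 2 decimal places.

The population standard deviation σ is known, so use a z-interval (standard normal critical value).

For 90% confidence, z* = 1.645 (from standard normal table)

Standard error: SE = σ/√n = 25/√112 = 2.362278

Margin of error: E = z* × SE = 1.645 × 2.362278 = 3.8859

Z-interval: x̄ ± E = 153 ± 3.8859 = (149.1141, 156.8859)

Rounded to 2 decimal places:

(149.11, 156.89)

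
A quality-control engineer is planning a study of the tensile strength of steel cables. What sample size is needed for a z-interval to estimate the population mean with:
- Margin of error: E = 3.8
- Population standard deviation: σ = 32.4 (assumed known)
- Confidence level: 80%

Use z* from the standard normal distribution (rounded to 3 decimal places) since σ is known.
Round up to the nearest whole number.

Using z* since population σ is known (z-interval formula).

For 80% confidence, z* = 1.282 (from standard normal table)

Sample size formula for z-interval: n = (z*σ/E)²

n = (1.282 × 32.4 / 3.8)²
  = (10.930737)²
  = 119.4810

Round up to the nearest whole number: n = 120

120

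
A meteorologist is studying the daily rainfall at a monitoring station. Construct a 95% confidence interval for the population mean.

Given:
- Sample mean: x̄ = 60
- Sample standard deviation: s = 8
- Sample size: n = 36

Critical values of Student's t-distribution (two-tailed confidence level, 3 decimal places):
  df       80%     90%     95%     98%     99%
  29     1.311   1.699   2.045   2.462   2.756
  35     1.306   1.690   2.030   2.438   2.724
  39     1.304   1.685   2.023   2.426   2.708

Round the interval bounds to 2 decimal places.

The population standard deviation σ is unknown (only the sample standard deviation s is given), so use a t-interval with df = n - 1 = 36 - 1 = 35.

For 95% confidence with df = 35, t* = 2.030 (from t-table)

Standard error: SE = s/√n = 8/√36 = 1.333333

Margin of error: E = t* × SE = 2.030 × 1.333333 = 2.7067

T-interval: x̄ ± E = 60 ± 2.7067 = (57.2933, 62.7067)

Rounded to 2 decimal places:

(57.29, 62.71)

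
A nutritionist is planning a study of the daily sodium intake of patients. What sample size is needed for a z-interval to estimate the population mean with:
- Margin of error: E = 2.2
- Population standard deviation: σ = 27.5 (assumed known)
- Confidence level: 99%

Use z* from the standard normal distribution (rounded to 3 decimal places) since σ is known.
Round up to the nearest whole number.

Using z* since population σ is known (z-interval formula).

For 99% confidence, z* = 2.576 (from standard normal table)

Sample size formula for z-interval: n = (z*σ/E)²

n = (2.576 × 27.5 / 2.2)²
  = (32.200000)²
  = 1036.8400

Round up to the nearest whole number: n = 1037

1037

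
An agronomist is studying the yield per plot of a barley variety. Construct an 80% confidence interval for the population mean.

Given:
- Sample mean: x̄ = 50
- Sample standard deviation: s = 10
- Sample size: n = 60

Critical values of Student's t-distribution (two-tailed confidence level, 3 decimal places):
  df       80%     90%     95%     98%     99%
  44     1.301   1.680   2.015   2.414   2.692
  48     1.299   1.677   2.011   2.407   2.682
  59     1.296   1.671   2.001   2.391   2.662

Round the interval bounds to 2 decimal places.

The population standard deviation σ is unknown (only the sample standard deviation s is given), so use a t-interval with df = n - 1 = 60 - 1 = 59.

For 80% confidence with df = 59, t* = 1.296 (from t-table)

Standard error: SE = s/√n = 10/√60 = 1.290994

Margin of error: E = t* × SE = 1.296 × 1.290994 = 1.6731

T-interval: x̄ ± E = 50 ± 1.6731 = (48.3269, 51.6731)

Rounded to 2 decimal places:

(48.33, 51.67)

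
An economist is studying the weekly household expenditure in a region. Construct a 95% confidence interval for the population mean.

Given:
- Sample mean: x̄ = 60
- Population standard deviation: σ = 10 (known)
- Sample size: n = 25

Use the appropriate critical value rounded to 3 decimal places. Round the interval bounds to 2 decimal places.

The population standard deviation σ is known, so use a z-interval (standard normal critical value).

For 95% confidence, z* = 1.96 (from standard normal table)

Standard error: SE = σ/√n = 10/√25 = 2.000000

Margin of error: E = z* × SE = 1.96 × 2.000000 = 3.9200

Z-interval: x̄ ± E = 60 ± 3.9200 = (56.0800, 63.9200)

Rounded to 2 decimal places:

(56.08, 63.92)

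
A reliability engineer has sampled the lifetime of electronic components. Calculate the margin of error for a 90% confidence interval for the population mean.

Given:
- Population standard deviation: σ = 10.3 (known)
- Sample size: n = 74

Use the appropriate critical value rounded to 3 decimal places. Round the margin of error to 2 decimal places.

The population standard deviation σ is known, so use the z-interval margin of error formula.

For 90% confidence, z* = 1.645 (from standard normal table)

Margin of error formula for z-interval: E = z* × σ/√n

E = 1.645 × 10.3/√74
  = 1.645 × 1.197351
  = 1.9696

Rounded to 2 decimal places:

1.97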